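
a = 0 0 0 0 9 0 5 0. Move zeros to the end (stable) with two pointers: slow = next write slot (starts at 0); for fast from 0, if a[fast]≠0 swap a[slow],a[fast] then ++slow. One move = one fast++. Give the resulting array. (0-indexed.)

[9, 5, 0, 0, 0, 0, 0, 0]

(s=0,f=0) a[fast]=0 → fast++
(s=0,f=1) a[fast]=0 → fast++
(s=0,f=2) a[fast]=0 → fast++
(s=0,f=3) a[fast]=0 → fast++
(s=0,f=4) a[fast]=9≠0 swap→a[0]=9 → slow++,fast++
(s=1,f=5) a[fast]=0 → fast++
(s=1,f=6) a[fast]=5≠0 swap→a[1]=5 → slow++,fast++
(s=2,f=7) a[fast]=0 → fast++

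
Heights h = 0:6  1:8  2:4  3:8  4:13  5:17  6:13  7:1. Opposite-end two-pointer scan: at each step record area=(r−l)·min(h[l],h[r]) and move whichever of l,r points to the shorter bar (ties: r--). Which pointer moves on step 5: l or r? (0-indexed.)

l

[0,7] min(6,1)*7=7 best=7 * → r--
[0,6] min(6,13)*6=36 best=36 * → l++
[1,6] min(8,13)*5=40 best=40 * → l++
[2,6] min(4,13)*4=16 best=40 → l++
[3,6] min(8,13)*3=24 best=40 → l++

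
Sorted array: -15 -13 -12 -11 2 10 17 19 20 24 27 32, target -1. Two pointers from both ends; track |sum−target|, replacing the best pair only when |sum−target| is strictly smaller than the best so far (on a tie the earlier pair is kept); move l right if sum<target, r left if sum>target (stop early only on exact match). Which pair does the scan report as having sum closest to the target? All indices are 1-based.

l=1 r=12: -15+32=17 d=18 *, r--
l=1 r=11: -15+27=12 d=13 *, r--
l=1 r=10: -15+24=9 d=10 *, r--
l=1 r=9: -15+20=5 d=6 *, r--
l=1 r=8: -15+19=4 d=5 *, r--
l=1 r=7: -15+17=2 d=3 *, r--
l=1 r=6: -15+10=-5 d=4, l++
l=2 r=6: -13+10=-3 d=2 *, l++
l=3 r=6: -12+10=-2 d=1 *, l++
l=4 r=6: -11+10=-1 d=0 *, stop

pair (-11, 10) with sum -1 (|Δ|=0)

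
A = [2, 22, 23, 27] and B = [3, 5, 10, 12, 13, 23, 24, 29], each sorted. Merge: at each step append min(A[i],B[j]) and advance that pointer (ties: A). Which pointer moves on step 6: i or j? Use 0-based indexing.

[i=0,j=0] A[i]=2<=B[j]=3 take 2 → i++
[i=1,j=0] A[i]=22>B[j]=3 take 3 → j++
[i=1,j=1] A[i]=22>B[j]=5 take 5 → j++
[i=1,j=2] A[i]=22>B[j]=10 take 10 → j++
[i=1,j=3] A[i]=22>B[j]=12 take 12 → j++
[i=1,j=4] A[i]=22>B[j]=13 take 13 → j++

j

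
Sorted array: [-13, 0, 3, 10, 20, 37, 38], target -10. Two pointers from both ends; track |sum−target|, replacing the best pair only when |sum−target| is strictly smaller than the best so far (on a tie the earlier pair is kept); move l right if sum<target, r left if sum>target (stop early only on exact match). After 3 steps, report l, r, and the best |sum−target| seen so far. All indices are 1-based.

l=1, r=4, best |Δ|=17

l=1 r=7: -13+38=25 d=35 *, r--
l=1 r=6: -13+37=24 d=34 *, r--
l=1 r=5: -13+20=7 d=17 *, r--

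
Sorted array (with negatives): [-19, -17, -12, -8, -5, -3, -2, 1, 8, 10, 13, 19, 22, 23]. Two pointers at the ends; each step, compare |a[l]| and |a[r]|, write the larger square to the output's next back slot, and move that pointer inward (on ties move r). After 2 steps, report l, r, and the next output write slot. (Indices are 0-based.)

l=0, r=11, next write slot=11

[0,13] |-19|<=|23| out[13]=529 → r--
[0,12] |-19|<=|22| out[12]=484 → r--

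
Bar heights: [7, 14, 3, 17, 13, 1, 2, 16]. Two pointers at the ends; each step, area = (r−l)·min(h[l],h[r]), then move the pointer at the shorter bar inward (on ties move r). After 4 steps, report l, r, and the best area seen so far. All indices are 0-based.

[0,7] min(7,16)*7=49 best=49 * → l++
[1,7] min(14,16)*6=84 best=84 * → l++
[2,7] min(3,16)*5=15 best=84 → l++
[3,7] min(17,16)*4=64 best=84 → r--

l=3, r=6, best area=84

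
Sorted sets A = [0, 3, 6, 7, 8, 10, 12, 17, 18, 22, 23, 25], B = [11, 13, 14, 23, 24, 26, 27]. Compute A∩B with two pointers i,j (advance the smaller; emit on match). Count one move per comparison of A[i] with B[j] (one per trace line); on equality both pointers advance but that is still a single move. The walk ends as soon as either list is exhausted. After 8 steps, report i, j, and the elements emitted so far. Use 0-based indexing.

i=0 j=0: 0<11, i++
i=1 j=0: 3<11, i++
i=2 j=0: 6<11, i++
i=3 j=0: 7<11, i++
i=4 j=0: 8<11, i++
i=5 j=0: 10<11, i++
i=6 j=0: 12>11, j++
i=6 j=1: 12<13, i++

i=7, j=1, emitted=[]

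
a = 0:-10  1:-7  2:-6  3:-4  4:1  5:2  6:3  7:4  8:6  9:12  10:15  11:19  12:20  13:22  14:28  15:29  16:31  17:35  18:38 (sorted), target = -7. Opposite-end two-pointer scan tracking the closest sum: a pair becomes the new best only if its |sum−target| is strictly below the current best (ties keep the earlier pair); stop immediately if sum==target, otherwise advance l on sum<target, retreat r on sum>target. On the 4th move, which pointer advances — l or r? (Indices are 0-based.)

r

[0,18] -10+38=28 d=35 * → r--
[0,17] -10+35=25 d=32 * → r--
[0,16] -10+31=21 d=28 * → r--
[0,15] -10+29=19 d=26 * → r--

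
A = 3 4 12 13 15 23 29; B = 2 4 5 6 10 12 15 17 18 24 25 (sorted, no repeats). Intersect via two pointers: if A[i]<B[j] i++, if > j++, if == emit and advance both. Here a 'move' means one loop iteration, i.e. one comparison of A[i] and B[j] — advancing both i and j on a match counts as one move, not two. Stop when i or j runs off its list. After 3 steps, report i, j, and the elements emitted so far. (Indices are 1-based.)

i=3, j=3, emitted=[4]

i=1 j=1: 3>2, j++
i=1 j=2: 3<4, i++
i=2 j=2: 4==4 emit, i++,j++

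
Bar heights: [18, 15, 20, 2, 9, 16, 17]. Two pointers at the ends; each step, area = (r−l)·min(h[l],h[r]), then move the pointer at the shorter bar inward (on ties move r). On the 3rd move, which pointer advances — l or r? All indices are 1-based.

r

[1,7] min(18,17)*6=102 best=102 * → r--
[1,6] min(18,16)*5=80 best=102 → r--
[1,5] min(18,9)*4=36 best=102 → r--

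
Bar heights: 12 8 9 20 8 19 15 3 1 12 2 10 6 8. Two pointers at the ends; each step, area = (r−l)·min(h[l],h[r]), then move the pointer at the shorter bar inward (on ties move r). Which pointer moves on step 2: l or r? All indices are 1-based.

r

l=1 r=14: min(12,8)*13=104 best=104 *, r--
l=1 r=13: min(12,6)*12=72 best=104, r--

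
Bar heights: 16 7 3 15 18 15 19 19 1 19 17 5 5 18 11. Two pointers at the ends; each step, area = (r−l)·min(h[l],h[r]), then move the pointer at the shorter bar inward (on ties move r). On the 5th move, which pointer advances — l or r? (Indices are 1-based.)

l

l=1 r=15: min(16,11)*14=154 best=154 *, r--
l=1 r=14: min(16,18)*13=208 best=208 *, l++
l=2 r=14: min(7,18)*12=84 best=208, l++
l=3 r=14: min(3,18)*11=33 best=208, l++
l=4 r=14: min(15,18)*10=150 best=208, l++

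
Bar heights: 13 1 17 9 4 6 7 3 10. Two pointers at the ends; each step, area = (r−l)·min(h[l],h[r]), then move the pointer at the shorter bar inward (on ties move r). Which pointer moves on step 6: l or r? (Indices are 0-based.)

r

[0,8] min(13,10)*8=80 best=80 * → r--
[0,7] min(13,3)*7=21 best=80 → r--
[0,6] min(13,7)*6=42 best=80 → r--
[0,5] min(13,6)*5=30 best=80 → r--
[0,4] min(13,4)*4=16 best=80 → r--
[0,3] min(13,9)*3=27 best=80 → r--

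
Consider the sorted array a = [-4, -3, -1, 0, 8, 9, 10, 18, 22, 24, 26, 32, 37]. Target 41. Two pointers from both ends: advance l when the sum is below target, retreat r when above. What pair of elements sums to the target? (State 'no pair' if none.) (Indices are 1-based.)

(9, 32)

[1,13] -4+37=33 <41 → l++
[2,13] -3+37=34 <41 → l++
[3,13] -1+37=36 <41 → l++
[4,13] 0+37=37 <41 → l++
[5,13] 8+37=45 >41 → r--
[5,12] 8+32=40 <41 → l++
[6,12] 9+32=41 → found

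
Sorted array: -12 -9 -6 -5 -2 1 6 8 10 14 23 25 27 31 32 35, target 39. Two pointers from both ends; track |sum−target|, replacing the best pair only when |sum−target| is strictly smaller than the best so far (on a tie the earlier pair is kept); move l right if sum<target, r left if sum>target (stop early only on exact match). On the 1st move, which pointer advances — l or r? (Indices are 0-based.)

l

l=0 r=15: -12+35=23 d=16 *, l++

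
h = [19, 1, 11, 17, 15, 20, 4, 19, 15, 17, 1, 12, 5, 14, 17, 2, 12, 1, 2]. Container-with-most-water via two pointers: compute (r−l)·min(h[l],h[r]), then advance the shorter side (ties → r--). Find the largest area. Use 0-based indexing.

[0,18] min(19,2)*18=36 best=36 * → r--
[0,17] min(19,1)*17=17 best=36 → r--
[0,16] min(19,12)*16=192 best=192 * → r--
[0,15] min(19,2)*15=30 best=192 → r--
[0,14] min(19,17)*14=238 best=238 * → r--
[0,13] min(19,14)*13=182 best=238 → r--
[0,12] min(19,5)*12=60 best=238 → r--
[0,11] min(19,12)*11=132 best=238 → r--
[0,10] min(19,1)*10=10 best=238 → r--
[0,9] min(19,17)*9=153 best=238 → r--
[0,8] min(19,15)*8=120 best=238 → r--
[0,7] min(19,19)*7=133 best=238 → r--
[0,6] min(19,4)*6=24 best=238 → r--
[0,5] min(19,20)*5=95 best=238 → l++
[1,5] min(1,20)*4=4 best=238 → l++
[2,5] min(11,20)*3=33 best=238 → l++
[3,5] min(17,20)*2=34 best=238 → l++
[4,5] min(15,20)*1=15 best=238 → l++

max area = 238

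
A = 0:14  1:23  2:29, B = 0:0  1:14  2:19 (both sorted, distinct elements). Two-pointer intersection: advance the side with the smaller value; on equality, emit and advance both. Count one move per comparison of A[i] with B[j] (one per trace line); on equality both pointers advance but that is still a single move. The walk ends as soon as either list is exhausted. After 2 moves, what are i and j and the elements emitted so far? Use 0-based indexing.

i=0 j=0: 14>0, j++
i=0 j=1: 14==14 emit, i++,j++

i=1, j=2, emitted=[14]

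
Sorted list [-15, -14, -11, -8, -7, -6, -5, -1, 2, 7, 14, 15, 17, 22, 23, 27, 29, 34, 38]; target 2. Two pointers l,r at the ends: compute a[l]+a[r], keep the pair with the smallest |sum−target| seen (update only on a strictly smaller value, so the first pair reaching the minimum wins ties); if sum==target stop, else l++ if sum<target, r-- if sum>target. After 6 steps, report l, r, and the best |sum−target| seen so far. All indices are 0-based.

l=0 r=18: -15+38=23 d=21 *, r--
l=0 r=17: -15+34=19 d=17 *, r--
l=0 r=16: -15+29=14 d=12 *, r--
l=0 r=15: -15+27=12 d=10 *, r--
l=0 r=14: -15+23=8 d=6 *, r--
l=0 r=13: -15+22=7 d=5 *, r--

l=0, r=12, best |Δ|=5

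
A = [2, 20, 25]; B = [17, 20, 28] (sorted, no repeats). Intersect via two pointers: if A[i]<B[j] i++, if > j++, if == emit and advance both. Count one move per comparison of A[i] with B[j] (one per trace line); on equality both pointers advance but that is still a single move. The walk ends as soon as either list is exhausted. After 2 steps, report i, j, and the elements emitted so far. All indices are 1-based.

i=2, j=2, emitted=[]

[i=1,j=1] 2<17 → i++
[i=2,j=1] 20>17 → j++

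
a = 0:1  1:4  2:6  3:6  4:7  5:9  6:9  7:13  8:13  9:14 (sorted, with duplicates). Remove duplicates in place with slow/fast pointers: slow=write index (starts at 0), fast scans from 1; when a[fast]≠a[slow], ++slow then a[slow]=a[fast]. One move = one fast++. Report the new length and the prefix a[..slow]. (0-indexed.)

(s=0,f=1) a[fast]=4≠a[slow]=1 write a[1]=4 → slow++,fast++
(s=1,f=2) a[fast]=6≠a[slow]=4 write a[2]=6 → slow++,fast++
(s=2,f=3) a[fast]=6=a[slow] dup → fast++
(s=2,f=4) a[fast]=7≠a[slow]=6 write a[3]=7 → slow++,fast++
(s=3,f=5) a[fast]=9≠a[slow]=7 write a[4]=9 → slow++,fast++
(s=4,f=6) a[fast]=9=a[slow] dup → fast++
(s=4,f=7) a[fast]=13≠a[slow]=9 write a[5]=13 → slow++,fast++
(s=5,f=8) a[fast]=13=a[slow] dup → fast++
(s=5,f=9) a[fast]=14≠a[slow]=13 write a[6]=14 → slow++,fast++

length 7; prefix = [1, 4, 6, 7, 9, 13, 14]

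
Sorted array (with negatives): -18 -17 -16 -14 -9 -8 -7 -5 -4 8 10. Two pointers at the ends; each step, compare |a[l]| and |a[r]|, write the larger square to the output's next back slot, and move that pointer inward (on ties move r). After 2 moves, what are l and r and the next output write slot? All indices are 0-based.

l=2, r=10, next write slot=8

[0,10] |-18|>|10| out[10]=324 → l++
[1,10] |-17|>|10| out[9]=289 → l++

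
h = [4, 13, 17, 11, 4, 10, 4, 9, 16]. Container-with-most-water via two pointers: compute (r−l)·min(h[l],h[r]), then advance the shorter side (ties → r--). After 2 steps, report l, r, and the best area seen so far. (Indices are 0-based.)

l=2, r=8, best area=91

[0,8] min(4,16)*8=32 best=32 * → l++
[1,8] min(13,16)*7=91 best=91 * → l++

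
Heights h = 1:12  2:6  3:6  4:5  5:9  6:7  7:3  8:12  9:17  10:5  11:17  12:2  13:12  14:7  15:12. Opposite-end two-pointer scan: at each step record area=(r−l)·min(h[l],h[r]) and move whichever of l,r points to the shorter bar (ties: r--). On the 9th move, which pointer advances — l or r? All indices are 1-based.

l=1 r=15: min(12,12)*14=168 best=168 *, r--
l=1 r=14: min(12,7)*13=91 best=168, r--
l=1 r=13: min(12,12)*12=144 best=168, r--
l=1 r=12: min(12,2)*11=22 best=168, r--
l=1 r=11: min(12,17)*10=120 best=168, l++
l=2 r=11: min(6,17)*9=54 best=168, l++
l=3 r=11: min(6,17)*8=48 best=168, l++
l=4 r=11: min(5,17)*7=35 best=168, l++
l=5 r=11: min(9,17)*6=54 best=168, l++

l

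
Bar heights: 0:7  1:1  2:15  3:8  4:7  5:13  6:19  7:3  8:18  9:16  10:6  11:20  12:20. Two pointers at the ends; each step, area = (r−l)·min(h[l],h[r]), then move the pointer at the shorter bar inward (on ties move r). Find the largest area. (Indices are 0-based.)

max area = 150

l=0 r=12: min(7,20)*12=84 best=84 *, l++
l=1 r=12: min(1,20)*11=11 best=84, l++
l=2 r=12: min(15,20)*10=150 best=150 *, l++
l=3 r=12: min(8,20)*9=72 best=150, l++
l=4 r=12: min(7,20)*8=56 best=150, l++
l=5 r=12: min(13,20)*7=91 best=150, l++
l=6 r=12: min(19,20)*6=114 best=150, l++
l=7 r=12: min(3,20)*5=15 best=150, l++
l=8 r=12: min(18,20)*4=72 best=150, l++
l=9 r=12: min(16,20)*3=48 best=150, l++
l=10 r=12: min(6,20)*2=12 best=150, l++
l=11 r=12: min(20,20)*1=20 best=150, r--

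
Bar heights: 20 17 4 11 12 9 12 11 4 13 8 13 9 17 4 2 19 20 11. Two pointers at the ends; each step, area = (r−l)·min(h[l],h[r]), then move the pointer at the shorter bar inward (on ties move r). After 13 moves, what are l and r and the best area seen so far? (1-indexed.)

l=1, r=6, best area=340

[1,19] min(20,11)*18=198 best=198 * → r--
[1,18] min(20,20)*17=340 best=340 * → r--
[1,17] min(20,19)*16=304 best=340 → r--
[1,16] min(20,2)*15=30 best=340 → r--
[1,15] min(20,4)*14=56 best=340 → r--
[1,14] min(20,17)*13=221 best=340 → r--
[1,13] min(20,9)*12=108 best=340 → r--
[1,12] min(20,13)*11=143 best=340 → r--
[1,11] min(20,8)*10=80 best=340 → r--
[1,10] min(20,13)*9=117 best=340 → r--
[1,9] min(20,4)*8=32 best=340 → r--
[1,8] min(20,11)*7=77 best=340 → r--
[1,7] min(20,12)*6=72 best=340 → r--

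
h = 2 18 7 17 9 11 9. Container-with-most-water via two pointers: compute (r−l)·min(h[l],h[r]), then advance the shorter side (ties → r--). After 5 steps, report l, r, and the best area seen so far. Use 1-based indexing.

l=1 r=7: min(2,9)*6=12 best=12 *, l++
l=2 r=7: min(18,9)*5=45 best=45 *, r--
l=2 r=6: min(18,11)*4=44 best=45, r--
l=2 r=5: min(18,9)*3=27 best=45, r--
l=2 r=4: min(18,17)*2=34 best=45, r--

l=2, r=3, best area=45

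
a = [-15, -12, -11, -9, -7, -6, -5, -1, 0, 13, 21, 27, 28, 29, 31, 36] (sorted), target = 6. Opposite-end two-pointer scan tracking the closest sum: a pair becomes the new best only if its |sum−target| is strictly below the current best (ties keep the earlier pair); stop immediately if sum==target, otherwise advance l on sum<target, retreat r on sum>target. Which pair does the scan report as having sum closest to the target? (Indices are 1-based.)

l=1 r=16: -15+36=21 d=15 *, r--
l=1 r=15: -15+31=16 d=10 *, r--
l=1 r=14: -15+29=14 d=8 *, r--
l=1 r=13: -15+28=13 d=7 *, r--
l=1 r=12: -15+27=12 d=6 *, r--
l=1 r=11: -15+21=6 d=0 *, stop

pair (-15, 21) with sum 6 (|Δ|=0)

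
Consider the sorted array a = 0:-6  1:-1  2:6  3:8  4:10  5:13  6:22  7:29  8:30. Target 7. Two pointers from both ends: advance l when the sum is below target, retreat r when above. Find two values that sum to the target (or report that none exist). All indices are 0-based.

(-6, 13)

l=0 r=8: -6+30=24 >7, r--
l=0 r=7: -6+29=23 >7, r--
l=0 r=6: -6+22=16 >7, r--
l=0 r=5: -6+13=7, found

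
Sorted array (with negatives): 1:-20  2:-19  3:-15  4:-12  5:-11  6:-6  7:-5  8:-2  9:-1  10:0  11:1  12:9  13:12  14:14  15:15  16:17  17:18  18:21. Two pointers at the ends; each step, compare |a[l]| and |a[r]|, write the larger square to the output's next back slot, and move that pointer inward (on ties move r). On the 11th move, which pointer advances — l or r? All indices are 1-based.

l

[1,18] |-20|<=|21| out[18]=441 → r--
[1,17] |-20|>|18| out[17]=400 → l++
[2,17] |-19|>|18| out[16]=361 → l++
[3,17] |-15|<=|18| out[15]=324 → r--
[3,16] |-15|<=|17| out[14]=289 → r--
[3,15] |-15|<=|15| out[13]=225 → r--
[3,14] |-15|>|14| out[12]=225 → l++
[4,14] |-12|<=|14| out[11]=196 → r--
[4,13] |-12|<=|12| out[10]=144 → r--
[4,12] |-12|>|9| out[9]=144 → l++
[5,12] |-11|>|9| out[8]=121 → l++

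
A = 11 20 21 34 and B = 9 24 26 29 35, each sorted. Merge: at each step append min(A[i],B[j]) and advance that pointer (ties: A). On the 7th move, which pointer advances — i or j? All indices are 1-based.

j

[i=1,j=1] A[i]=11>B[j]=9 take 9 → j++
[i=1,j=2] A[i]=11<=B[j]=24 take 11 → i++
[i=2,j=2] A[i]=20<=B[j]=24 take 20 → i++
[i=3,j=2] A[i]=21<=B[j]=24 take 21 → i++
[i=4,j=2] A[i]=34>B[j]=24 take 24 → j++
[i=4,j=3] A[i]=34>B[j]=26 take 26 → j++
[i=4,j=4] A[i]=34>B[j]=29 take 29 → j++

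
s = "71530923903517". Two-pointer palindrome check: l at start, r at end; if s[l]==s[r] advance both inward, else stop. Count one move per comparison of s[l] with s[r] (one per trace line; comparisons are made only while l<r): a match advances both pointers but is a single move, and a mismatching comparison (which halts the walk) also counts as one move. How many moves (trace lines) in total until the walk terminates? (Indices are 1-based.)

7 moves

[1,14] '7'=='7' → l++,r--
[2,13] '1'=='1' → l++,r--
[3,12] '5'=='5' → l++,r--
[4,11] '3'=='3' → l++,r--
[5,10] '0'=='0' → l++,r--
[6,9] '9'=='9' → l++,r--
[7,8] '2'!='3' → stop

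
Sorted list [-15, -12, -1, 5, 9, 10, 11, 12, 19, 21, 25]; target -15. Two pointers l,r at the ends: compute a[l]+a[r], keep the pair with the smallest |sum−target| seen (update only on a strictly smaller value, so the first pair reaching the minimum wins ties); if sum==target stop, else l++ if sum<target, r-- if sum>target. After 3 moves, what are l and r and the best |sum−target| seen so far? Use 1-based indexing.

[1,11] -15+25=10 d=25 * → r--
[1,10] -15+21=6 d=21 * → r--
[1,9] -15+19=4 d=19 * → r--

l=1, r=8, best |Δ|=19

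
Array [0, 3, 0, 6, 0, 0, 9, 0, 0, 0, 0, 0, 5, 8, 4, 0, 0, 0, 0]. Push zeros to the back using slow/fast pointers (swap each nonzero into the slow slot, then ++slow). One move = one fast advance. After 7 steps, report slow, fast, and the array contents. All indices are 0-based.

slow=3, fast=7, a=[3, 6, 9, 0, 0, 0, 0, 0, 0, 0, 0, 0, 5, 8, 4, 0, 0, 0, 0]

(s=0,f=0) a[fast]=0 → fast++
(s=0,f=1) a[fast]=3≠0 swap→a[0]=3 → slow++,fast++
(s=1,f=2) a[fast]=0 → fast++
(s=1,f=3) a[fast]=6≠0 swap→a[1]=6 → slow++,fast++
(s=2,f=4) a[fast]=0 → fast++
(s=2,f=5) a[fast]=0 → fast++
(s=2,f=6) a[fast]=9≠0 swap→a[2]=9 → slow++,fast++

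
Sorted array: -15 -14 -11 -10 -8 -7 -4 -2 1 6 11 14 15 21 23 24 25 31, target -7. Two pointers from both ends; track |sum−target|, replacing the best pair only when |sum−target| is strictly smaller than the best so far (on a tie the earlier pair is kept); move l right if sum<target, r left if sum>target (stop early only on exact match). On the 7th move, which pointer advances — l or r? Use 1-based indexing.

r

[1,18] -15+31=16 d=23 * → r--
[1,17] -15+25=10 d=17 * → r--
[1,16] -15+24=9 d=16 * → r--
[1,15] -15+23=8 d=15 * → r--
[1,14] -15+21=6 d=13 * → r--
[1,13] -15+15=0 d=7 * → r--
[1,12] -15+14=-1 d=6 * → r--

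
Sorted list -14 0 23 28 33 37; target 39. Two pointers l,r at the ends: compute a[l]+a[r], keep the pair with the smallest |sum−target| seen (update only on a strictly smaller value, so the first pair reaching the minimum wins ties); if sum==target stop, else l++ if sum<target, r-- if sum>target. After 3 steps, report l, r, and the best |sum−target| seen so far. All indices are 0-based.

l=0 r=5: -14+37=23 d=16 *, l++
l=1 r=5: 0+37=37 d=2 *, l++
l=2 r=5: 23+37=60 d=21, r--

l=2, r=4, best |Δ|=2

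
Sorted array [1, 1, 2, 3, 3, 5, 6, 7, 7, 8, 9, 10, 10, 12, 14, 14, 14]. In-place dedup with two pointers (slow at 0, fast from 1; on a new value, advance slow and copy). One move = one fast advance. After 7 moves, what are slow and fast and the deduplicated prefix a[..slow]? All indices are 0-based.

slow=5, fast=8, prefix=[1, 2, 3, 5, 6, 7]

(s=0,f=1) a[fast]=1=a[slow] dup → fast++
(s=0,f=2) a[fast]=2≠a[slow]=1 write a[1]=2 → slow++,fast++
(s=1,f=3) a[fast]=3≠a[slow]=2 write a[2]=3 → slow++,fast++
(s=2,f=4) a[fast]=3=a[slow] dup → fast++
(s=2,f=5) a[fast]=5≠a[slow]=3 write a[3]=5 → slow++,fast++
(s=3,f=6) a[fast]=6≠a[slow]=5 write a[4]=6 → slow++,fast++
(s=4,f=7) a[fast]=7≠a[slow]=6 write a[5]=7 → slow++,fast++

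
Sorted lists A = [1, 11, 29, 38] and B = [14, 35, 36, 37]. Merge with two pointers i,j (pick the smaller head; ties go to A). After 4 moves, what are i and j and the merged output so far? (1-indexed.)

[i=1,j=1] A[i]=1<=B[j]=14 take 1 → i++
[i=2,j=1] A[i]=11<=B[j]=14 take 11 → i++
[i=3,j=1] A[i]=29>B[j]=14 take 14 → j++
[i=3,j=2] A[i]=29<=B[j]=35 take 29 → i++

i=4, j=2, merged so far=[1, 11, 14, 29]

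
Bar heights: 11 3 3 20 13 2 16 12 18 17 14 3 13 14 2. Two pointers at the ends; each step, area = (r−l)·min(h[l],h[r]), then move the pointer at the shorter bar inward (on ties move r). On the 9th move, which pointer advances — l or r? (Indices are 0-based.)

l=0 r=14: min(11,2)*14=28 best=28 *, r--
l=0 r=13: min(11,14)*13=143 best=143 *, l++
l=1 r=13: min(3,14)*12=36 best=143, l++
l=2 r=13: min(3,14)*11=33 best=143, l++
l=3 r=13: min(20,14)*10=140 best=143, r--
l=3 r=12: min(20,13)*9=117 best=143, r--
l=3 r=11: min(20,3)*8=24 best=143, r--
l=3 r=10: min(20,14)*7=98 best=143, r--
l=3 r=9: min(20,17)*6=102 best=143, r--

r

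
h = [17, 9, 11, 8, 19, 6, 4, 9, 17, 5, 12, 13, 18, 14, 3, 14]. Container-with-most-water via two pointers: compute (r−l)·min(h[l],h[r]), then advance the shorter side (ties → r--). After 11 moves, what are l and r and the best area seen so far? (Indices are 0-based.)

l=4, r=8, best area=210

[0,15] min(17,14)*15=210 best=210 * → r--
[0,14] min(17,3)*14=42 best=210 → r--
[0,13] min(17,14)*13=182 best=210 → r--
[0,12] min(17,18)*12=204 best=210 → l++
[1,12] min(9,18)*11=99 best=210 → l++
[2,12] min(11,18)*10=110 best=210 → l++
[3,12] min(8,18)*9=72 best=210 → l++
[4,12] min(19,18)*8=144 best=210 → r--
[4,11] min(19,13)*7=91 best=210 → r--
[4,10] min(19,12)*6=72 best=210 → r--
[4,9] min(19,5)*5=25 best=210 → r--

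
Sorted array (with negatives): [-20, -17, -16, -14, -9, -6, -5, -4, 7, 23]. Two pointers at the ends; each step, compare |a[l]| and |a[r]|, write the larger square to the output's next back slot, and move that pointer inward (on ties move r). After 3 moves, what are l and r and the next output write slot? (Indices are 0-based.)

l=2, r=8, next write slot=6

[0,9] |-20|<=|23| out[9]=529 → r--
[0,8] |-20|>|7| out[8]=400 → l++
[1,8] |-17|>|7| out[7]=289 → l++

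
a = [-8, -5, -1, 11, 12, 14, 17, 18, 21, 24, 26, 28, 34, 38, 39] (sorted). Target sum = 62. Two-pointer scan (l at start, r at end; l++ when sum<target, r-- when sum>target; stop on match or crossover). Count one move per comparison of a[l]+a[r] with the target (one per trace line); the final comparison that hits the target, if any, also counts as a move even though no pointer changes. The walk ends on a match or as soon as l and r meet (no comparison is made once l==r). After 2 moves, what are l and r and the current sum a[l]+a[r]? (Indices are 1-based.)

l=1 r=15: -8+39=31 <62, l++
l=2 r=15: -5+39=34 <62, l++

l=3, r=15, sum=38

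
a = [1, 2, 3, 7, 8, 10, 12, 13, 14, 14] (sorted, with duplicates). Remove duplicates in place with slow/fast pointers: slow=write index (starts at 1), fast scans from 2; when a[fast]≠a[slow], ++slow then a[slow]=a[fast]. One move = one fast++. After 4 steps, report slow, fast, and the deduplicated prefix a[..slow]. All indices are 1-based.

slow=5, fast=6, prefix=[1, 2, 3, 7, 8]

(s=1,f=2) a[fast]=2≠a[slow]=1 write a[2]=2 → slow++,fast++
(s=2,f=3) a[fast]=3≠a[slow]=2 write a[3]=3 → slow++,fast++
(s=3,f=4) a[fast]=7≠a[slow]=3 write a[4]=7 → slow++,fast++
(s=4,f=5) a[fast]=8≠a[slow]=7 write a[5]=8 → slow++,fast++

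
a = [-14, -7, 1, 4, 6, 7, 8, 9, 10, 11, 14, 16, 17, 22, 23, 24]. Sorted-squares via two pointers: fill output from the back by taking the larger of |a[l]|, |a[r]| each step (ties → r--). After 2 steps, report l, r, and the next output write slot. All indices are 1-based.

[1,16] |-14|<=|24| out[16]=576 → r--
[1,15] |-14|<=|23| out[15]=529 → r--

l=1, r=14, next write slot=14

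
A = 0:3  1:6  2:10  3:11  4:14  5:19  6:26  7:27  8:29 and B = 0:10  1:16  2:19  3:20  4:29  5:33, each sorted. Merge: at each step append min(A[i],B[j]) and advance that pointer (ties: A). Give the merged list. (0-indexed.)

[3, 6, 10, 10, 11, 14, 16, 19, 19, 20, 26, 27, 29, 29, 33]

i=0 j=0: A[i]=3<=B[j]=10 take 3, i++
i=1 j=0: A[i]=6<=B[j]=10 take 6, i++
i=2 j=0: A[i]=10<=B[j]=10 take 10, i++
i=3 j=0: A[i]=11>B[j]=10 take 10, j++
i=3 j=1: A[i]=11<=B[j]=16 take 11, i++
i=4 j=1: A[i]=14<=B[j]=16 take 14, i++
i=5 j=1: A[i]=19>B[j]=16 take 16, j++
i=5 j=2: A[i]=19<=B[j]=19 take 19, i++
i=6 j=2: A[i]=26>B[j]=19 take 19, j++
i=6 j=3: A[i]=26>B[j]=20 take 20, j++
i=6 j=4: A[i]=26<=B[j]=29 take 26, i++
i=7 j=4: A[i]=27<=B[j]=29 take 27, i++
i=8 j=4: A[i]=29<=B[j]=29 take 29, i++
i=9 j=4: A done, take B[j]=29, j++
i=9 j=5: A done, take B[j]=33, j++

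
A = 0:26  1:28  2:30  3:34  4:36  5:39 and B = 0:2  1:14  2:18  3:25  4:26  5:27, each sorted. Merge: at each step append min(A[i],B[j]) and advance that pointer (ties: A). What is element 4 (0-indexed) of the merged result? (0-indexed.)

merged[4] = 26

[i=0,j=0] A[i]=26>B[j]=2 take 2 → j++
[i=0,j=1] A[i]=26>B[j]=14 take 14 → j++
[i=0,j=2] A[i]=26>B[j]=18 take 18 → j++
[i=0,j=3] A[i]=26>B[j]=25 take 25 → j++
[i=0,j=4] A[i]=26<=B[j]=26 take 26 → i++
[i=1,j=4] A[i]=28>B[j]=26 take 26 → j++
[i=1,j=5] A[i]=28>B[j]=27 take 27 → j++
[i=1,j=6] B done, take A[i]=28 → i++
[i=2,j=6] B done, take A[i]=30 → i++
[i=3,j=6] B done, take A[i]=34 → i++
[i=4,j=6] B done, take A[i]=36 → i++
[i=5,j=6] B done, take A[i]=39 → i++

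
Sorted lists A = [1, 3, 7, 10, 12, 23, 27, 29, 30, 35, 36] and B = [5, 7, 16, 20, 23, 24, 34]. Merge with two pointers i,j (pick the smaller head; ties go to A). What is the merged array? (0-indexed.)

[i=0,j=0] A[i]=1<=B[j]=5 take 1 → i++
[i=1,j=0] A[i]=3<=B[j]=5 take 3 → i++
[i=2,j=0] A[i]=7>B[j]=5 take 5 → j++
[i=2,j=1] A[i]=7<=B[j]=7 take 7 → i++
[i=3,j=1] A[i]=10>B[j]=7 take 7 → j++
[i=3,j=2] A[i]=10<=B[j]=16 take 10 → i++
[i=4,j=2] A[i]=12<=B[j]=16 take 12 → i++
[i=5,j=2] A[i]=23>B[j]=16 take 16 → j++
[i=5,j=3] A[i]=23>B[j]=20 take 20 → j++
[i=5,j=4] A[i]=23<=B[j]=23 take 23 → i++
[i=6,j=4] A[i]=27>B[j]=23 take 23 → j++
[i=6,j=5] A[i]=27>B[j]=24 take 24 → j++
[i=6,j=6] A[i]=27<=B[j]=34 take 27 → i++
[i=7,j=6] A[i]=29<=B[j]=34 take 29 → i++
[i=8,j=6] A[i]=30<=B[j]=34 take 30 → i++
[i=9,j=6] A[i]=35>B[j]=34 take 34 → j++
[i=9,j=7] B done, take A[i]=35 → i++
[i=10,j=7] B done, take A[i]=36 → i++

[1, 3, 5, 7, 7, 10, 12, 16, 20, 23, 23, 24, 27, 29, 30, 34, 35, 36]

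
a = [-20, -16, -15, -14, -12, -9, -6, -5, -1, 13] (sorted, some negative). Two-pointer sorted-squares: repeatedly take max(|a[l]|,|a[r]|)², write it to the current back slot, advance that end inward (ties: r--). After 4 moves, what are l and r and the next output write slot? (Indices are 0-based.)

l=0 r=9: |-20|>|13| out[9]=400, l++
l=1 r=9: |-16|>|13| out[8]=256, l++
l=2 r=9: |-15|>|13| out[7]=225, l++
l=3 r=9: |-14|>|13| out[6]=196, l++

l=4, r=9, next write slot=5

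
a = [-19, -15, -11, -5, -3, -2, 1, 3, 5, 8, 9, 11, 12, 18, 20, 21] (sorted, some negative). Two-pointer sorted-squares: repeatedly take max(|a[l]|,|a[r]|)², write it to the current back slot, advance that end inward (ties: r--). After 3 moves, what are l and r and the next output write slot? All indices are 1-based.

l=1 r=16: |-19|<=|21| out[16]=441, r--
l=1 r=15: |-19|<=|20| out[15]=400, r--
l=1 r=14: |-19|>|18| out[14]=361, l++

l=2, r=14, next write slot=13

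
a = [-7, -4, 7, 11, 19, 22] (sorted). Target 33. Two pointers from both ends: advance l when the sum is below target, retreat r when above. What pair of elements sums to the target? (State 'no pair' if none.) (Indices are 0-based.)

l=0 r=5: -7+22=15 <33, l++
l=1 r=5: -4+22=18 <33, l++
l=2 r=5: 7+22=29 <33, l++
l=3 r=5: 11+22=33, found

(11, 22)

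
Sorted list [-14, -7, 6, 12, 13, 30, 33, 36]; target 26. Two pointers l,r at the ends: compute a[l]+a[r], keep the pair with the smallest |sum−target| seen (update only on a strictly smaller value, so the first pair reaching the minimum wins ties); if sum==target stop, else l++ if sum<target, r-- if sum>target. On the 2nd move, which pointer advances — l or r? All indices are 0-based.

r

l=0 r=7: -14+36=22 d=4 *, l++
l=1 r=7: -7+36=29 d=3 *, r--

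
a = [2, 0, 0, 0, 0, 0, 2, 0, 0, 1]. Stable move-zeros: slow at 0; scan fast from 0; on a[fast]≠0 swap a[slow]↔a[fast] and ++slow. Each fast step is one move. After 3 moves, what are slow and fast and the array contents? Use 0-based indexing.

(s=0,f=0) a[fast]=2≠0 swap→a[0]=2 → slow++,fast++
(s=1,f=1) a[fast]=0 → fast++
(s=1,f=2) a[fast]=0 → fast++

slow=1, fast=3, a=[2, 0, 0, 0, 0, 0, 2, 0, 0, 1]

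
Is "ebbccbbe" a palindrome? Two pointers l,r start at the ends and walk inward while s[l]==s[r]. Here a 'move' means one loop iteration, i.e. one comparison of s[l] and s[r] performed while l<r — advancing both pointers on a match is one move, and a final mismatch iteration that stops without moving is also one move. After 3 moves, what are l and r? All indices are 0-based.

[0,7] 'e'=='e' → l++,r--
[1,6] 'b'=='b' → l++,r--
[2,5] 'b'=='b' → l++,r--

l=3, r=4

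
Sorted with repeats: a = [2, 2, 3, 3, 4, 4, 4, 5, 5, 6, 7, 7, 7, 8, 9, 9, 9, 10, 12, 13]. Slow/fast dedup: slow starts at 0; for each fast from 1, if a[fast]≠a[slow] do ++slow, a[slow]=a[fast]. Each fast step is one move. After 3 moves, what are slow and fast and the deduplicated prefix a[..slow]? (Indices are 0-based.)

slow=0 fast=1: a[fast]=2=a[slow] dup, fast++
slow=0 fast=2: a[fast]=3≠a[slow]=2 write a[1]=3, slow++,fast++
slow=1 fast=3: a[fast]=3=a[slow] dup, fast++

slow=1, fast=4, prefix=[2, 3]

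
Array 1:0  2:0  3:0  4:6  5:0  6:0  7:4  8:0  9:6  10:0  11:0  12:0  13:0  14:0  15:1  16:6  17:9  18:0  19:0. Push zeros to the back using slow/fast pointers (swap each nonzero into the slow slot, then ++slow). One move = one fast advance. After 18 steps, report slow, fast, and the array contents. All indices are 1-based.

slow=7, fast=19, a=[6, 4, 6, 1, 6, 9, 0, 0, 0, 0, 0, 0, 0, 0, 0, 0, 0, 0, 0]

(s=1,f=1) a[fast]=0 → fast++
(s=1,f=2) a[fast]=0 → fast++
(s=1,f=3) a[fast]=0 → fast++
(s=1,f=4) a[fast]=6≠0 swap→a[1]=6 → slow++,fast++
(s=2,f=5) a[fast]=0 → fast++
(s=2,f=6) a[fast]=0 → fast++
(s=2,f=7) a[fast]=4≠0 swap→a[2]=4 → slow++,fast++
(s=3,f=8) a[fast]=0 → fast++
(s=3,f=9) a[fast]=6≠0 swap→a[3]=6 → slow++,fast++
(s=4,f=10) a[fast]=0 → fast++
(s=4,f=11) a[fast]=0 → fast++
(s=4,f=12) a[fast]=0 → fast++
(s=4,f=13) a[fast]=0 → fast++
(s=4,f=14) a[fast]=0 → fast++
(s=4,f=15) a[fast]=1≠0 swap→a[4]=1 → slow++,fast++
(s=5,f=16) a[fast]=6≠0 swap→a[5]=6 → slow++,fast++
(s=6,f=17) a[fast]=9≠0 swap→a[6]=9 → slow++,fast++
(s=7,f=18) a[fast]=0 → fast++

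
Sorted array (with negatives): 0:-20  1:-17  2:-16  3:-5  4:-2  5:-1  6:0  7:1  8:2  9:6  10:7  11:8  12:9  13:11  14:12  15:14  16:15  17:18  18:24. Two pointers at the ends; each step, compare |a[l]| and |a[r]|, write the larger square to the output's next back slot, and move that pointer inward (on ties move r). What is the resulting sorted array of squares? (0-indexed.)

[0,18] |-20|<=|24| out[18]=576 → r--
[0,17] |-20|>|18| out[17]=400 → l++
[1,17] |-17|<=|18| out[16]=324 → r--
[1,16] |-17|>|15| out[15]=289 → l++
[2,16] |-16|>|15| out[14]=256 → l++
[3,16] |-5|<=|15| out[13]=225 → r--
[3,15] |-5|<=|14| out[12]=196 → r--
[3,14] |-5|<=|12| out[11]=144 → r--
[3,13] |-5|<=|11| out[10]=121 → r--
[3,12] |-5|<=|9| out[9]=81 → r--
[3,11] |-5|<=|8| out[8]=64 → r--
[3,10] |-5|<=|7| out[7]=49 → r--
[3,9] |-5|<=|6| out[6]=36 → r--
[3,8] |-5|>|2| out[5]=25 → l++
[4,8] |-2|<=|2| out[4]=4 → r--
[4,7] |-2|>|1| out[3]=4 → l++
[5,7] |-1|<=|1| out[2]=1 → r--
[5,6] |-1|>|0| out[1]=1 → l++
[6,6] |0|<=|0| out[0]=0 → r--

[0, 1, 1, 4, 4, 25, 36, 49, 64, 81, 121, 144, 196, 225, 256, 289, 324, 400, 576]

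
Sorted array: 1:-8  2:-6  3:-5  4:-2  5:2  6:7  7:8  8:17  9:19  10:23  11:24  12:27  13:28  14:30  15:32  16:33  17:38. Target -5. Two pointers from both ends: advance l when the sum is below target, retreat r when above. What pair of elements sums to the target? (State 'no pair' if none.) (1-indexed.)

l=1 r=17: -8+38=30 >-5, r--
l=1 r=16: -8+33=25 >-5, r--
l=1 r=15: -8+32=24 >-5, r--
l=1 r=14: -8+30=22 >-5, r--
l=1 r=13: -8+28=20 >-5, r--
l=1 r=12: -8+27=19 >-5, r--
l=1 r=11: -8+24=16 >-5, r--
l=1 r=10: -8+23=15 >-5, r--
l=1 r=9: -8+19=11 >-5, r--
l=1 r=8: -8+17=9 >-5, r--
l=1 r=7: -8+8=0 >-5, r--
l=1 r=6: -8+7=-1 >-5, r--
l=1 r=5: -8+2=-6 <-5, l++
l=2 r=5: -6+2=-4 >-5, r--
l=2 r=4: -6+-2=-8 <-5, l++
l=3 r=4: -5+-2=-7 <-5, l++

no pair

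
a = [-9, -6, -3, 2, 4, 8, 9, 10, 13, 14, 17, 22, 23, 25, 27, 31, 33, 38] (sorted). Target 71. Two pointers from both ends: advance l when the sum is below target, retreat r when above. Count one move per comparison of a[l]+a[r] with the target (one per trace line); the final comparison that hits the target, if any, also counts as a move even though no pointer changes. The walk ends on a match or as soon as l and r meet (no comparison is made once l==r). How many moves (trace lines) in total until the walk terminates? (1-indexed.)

[1,18] -9+38=29 <71 → l++
[2,18] -6+38=32 <71 → l++
[3,18] -3+38=35 <71 → l++
[4,18] 2+38=40 <71 → l++
[5,18] 4+38=42 <71 → l++
[6,18] 8+38=46 <71 → l++
[7,18] 9+38=47 <71 → l++
[8,18] 10+38=48 <71 → l++
[9,18] 13+38=51 <71 → l++
[10,18] 14+38=52 <71 → l++
[11,18] 17+38=55 <71 → l++
[12,18] 22+38=60 <71 → l++
[13,18] 23+38=61 <71 → l++
[14,18] 25+38=63 <71 → l++
[15,18] 27+38=65 <71 → l++
[16,18] 31+38=69 <71 → l++
[17,18] 33+38=71 → found

17 moves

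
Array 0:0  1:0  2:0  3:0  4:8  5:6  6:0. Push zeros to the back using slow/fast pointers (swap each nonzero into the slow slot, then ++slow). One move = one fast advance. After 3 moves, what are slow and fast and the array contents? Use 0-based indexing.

slow=0, fast=3, a=[0, 0, 0, 0, 8, 6, 0]

slow=0 fast=0: a[fast]=0, fast++
slow=0 fast=1: a[fast]=0, fast++
slow=0 fast=2: a[fast]=0, fast++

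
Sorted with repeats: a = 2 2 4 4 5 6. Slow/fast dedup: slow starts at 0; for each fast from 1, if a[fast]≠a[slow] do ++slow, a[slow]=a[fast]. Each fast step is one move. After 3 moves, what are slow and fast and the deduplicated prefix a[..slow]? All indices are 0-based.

slow=0 fast=1: a[fast]=2=a[slow] dup, fast++
slow=0 fast=2: a[fast]=4≠a[slow]=2 write a[1]=4, slow++,fast++
slow=1 fast=3: a[fast]=4=a[slow] dup, fast++

slow=1, fast=4, prefix=[2, 4]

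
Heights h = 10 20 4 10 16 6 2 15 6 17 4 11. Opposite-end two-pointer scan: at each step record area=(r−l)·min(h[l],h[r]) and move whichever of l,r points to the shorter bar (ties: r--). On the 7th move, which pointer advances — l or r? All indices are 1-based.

l=1 r=12: min(10,11)*11=110 best=110 *, l++
l=2 r=12: min(20,11)*10=110 best=110, r--
l=2 r=11: min(20,4)*9=36 best=110, r--
l=2 r=10: min(20,17)*8=136 best=136 *, r--
l=2 r=9: min(20,6)*7=42 best=136, r--
l=2 r=8: min(20,15)*6=90 best=136, r--
l=2 r=7: min(20,2)*5=10 best=136, r--

r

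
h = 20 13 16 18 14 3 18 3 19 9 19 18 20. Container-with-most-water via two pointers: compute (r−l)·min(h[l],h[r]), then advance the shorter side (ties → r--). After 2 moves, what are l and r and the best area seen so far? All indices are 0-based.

[0,12] min(20,20)*12=240 best=240 * → r--
[0,11] min(20,18)*11=198 best=240 → r--

l=0, r=10, best area=240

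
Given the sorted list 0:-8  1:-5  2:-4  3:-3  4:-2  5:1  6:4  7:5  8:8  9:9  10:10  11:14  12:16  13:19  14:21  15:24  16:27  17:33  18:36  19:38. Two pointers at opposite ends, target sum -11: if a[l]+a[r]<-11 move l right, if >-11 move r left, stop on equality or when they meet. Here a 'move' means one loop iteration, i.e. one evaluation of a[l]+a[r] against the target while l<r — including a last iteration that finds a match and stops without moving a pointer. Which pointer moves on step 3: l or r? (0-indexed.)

r

[0,19] -8+38=30 >-11 → r--
[0,18] -8+36=28 >-11 → r--
[0,17] -8+33=25 >-11 → r--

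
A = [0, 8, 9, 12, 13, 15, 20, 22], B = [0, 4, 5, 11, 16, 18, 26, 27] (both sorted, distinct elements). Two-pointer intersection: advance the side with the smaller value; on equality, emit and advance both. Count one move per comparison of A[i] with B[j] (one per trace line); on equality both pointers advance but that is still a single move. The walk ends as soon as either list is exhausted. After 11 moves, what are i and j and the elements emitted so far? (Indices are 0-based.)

[i=0,j=0] 0==0 emit → i++,j++
[i=1,j=1] 8>4 → j++
[i=1,j=2] 8>5 → j++
[i=1,j=3] 8<11 → i++
[i=2,j=3] 9<11 → i++
[i=3,j=3] 12>11 → j++
[i=3,j=4] 12<16 → i++
[i=4,j=4] 13<16 → i++
[i=5,j=4] 15<16 → i++
[i=6,j=4] 20>16 → j++
[i=6,j=5] 20>18 → j++

i=6, j=6, emitted=[0]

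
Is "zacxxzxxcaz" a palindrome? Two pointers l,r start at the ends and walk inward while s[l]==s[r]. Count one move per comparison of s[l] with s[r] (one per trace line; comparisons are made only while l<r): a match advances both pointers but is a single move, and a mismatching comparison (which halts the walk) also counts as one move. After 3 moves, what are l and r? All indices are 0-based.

l=0 r=10: 'z'=='z', l++,r--
l=1 r=9: 'a'=='a', l++,r--
l=2 r=8: 'c'=='c', l++,r--

l=3, r=7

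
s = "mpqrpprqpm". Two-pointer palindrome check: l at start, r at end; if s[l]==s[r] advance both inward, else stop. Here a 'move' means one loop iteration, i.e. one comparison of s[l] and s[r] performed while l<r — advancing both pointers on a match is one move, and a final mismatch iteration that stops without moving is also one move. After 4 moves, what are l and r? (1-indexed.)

l=5, r=6

[1,10] 'm'=='m' → l++,r--
[2,9] 'p'=='p' → l++,r--
[3,8] 'q'=='q' → l++,r--
[4,7] 'r'=='r' → l++,r--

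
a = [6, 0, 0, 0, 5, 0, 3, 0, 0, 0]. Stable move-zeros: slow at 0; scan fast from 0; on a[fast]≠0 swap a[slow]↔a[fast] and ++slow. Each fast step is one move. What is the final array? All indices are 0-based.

slow=0 fast=0: a[fast]=6≠0 swap→a[0]=6, slow++,fast++
slow=1 fast=1: a[fast]=0, fast++
slow=1 fast=2: a[fast]=0, fast++
slow=1 fast=3: a[fast]=0, fast++
slow=1 fast=4: a[fast]=5≠0 swap→a[1]=5, slow++,fast++
slow=2 fast=5: a[fast]=0, fast++
slow=2 fast=6: a[fast]=3≠0 swap→a[2]=3, slow++,fast++
slow=3 fast=7: a[fast]=0, fast++
slow=3 fast=8: a[fast]=0, fast++
slow=3 fast=9: a[fast]=0, fast++

[6, 5, 3, 0, 0, 0, 0, 0, 0, 0]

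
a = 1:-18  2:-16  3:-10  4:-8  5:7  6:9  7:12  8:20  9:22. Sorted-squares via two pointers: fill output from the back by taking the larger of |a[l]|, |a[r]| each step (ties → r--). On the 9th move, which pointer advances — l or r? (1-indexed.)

l=1 r=9: |-18|<=|22| out[9]=484, r--
l=1 r=8: |-18|<=|20| out[8]=400, r--
l=1 r=7: |-18|>|12| out[7]=324, l++
l=2 r=7: |-16|>|12| out[6]=256, l++
l=3 r=7: |-10|<=|12| out[5]=144, r--
l=3 r=6: |-10|>|9| out[4]=100, l++
l=4 r=6: |-8|<=|9| out[3]=81, r--
l=4 r=5: |-8|>|7| out[2]=64, l++
l=5 r=5: |7|<=|7| out[1]=49, r--

r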